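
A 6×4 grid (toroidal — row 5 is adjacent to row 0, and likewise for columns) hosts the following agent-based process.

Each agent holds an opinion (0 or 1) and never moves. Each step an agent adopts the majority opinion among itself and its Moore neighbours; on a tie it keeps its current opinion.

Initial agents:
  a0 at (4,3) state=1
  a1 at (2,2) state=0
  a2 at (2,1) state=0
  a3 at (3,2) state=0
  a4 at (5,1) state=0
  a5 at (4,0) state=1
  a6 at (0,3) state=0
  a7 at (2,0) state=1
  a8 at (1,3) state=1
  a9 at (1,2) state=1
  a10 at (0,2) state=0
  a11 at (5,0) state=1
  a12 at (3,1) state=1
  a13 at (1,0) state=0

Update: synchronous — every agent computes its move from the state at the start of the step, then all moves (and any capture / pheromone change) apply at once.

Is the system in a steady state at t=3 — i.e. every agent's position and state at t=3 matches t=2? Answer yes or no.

t=1: a0@(4,3):1 a1@(2,2):0 a2@(2,1):0 a3@(3,2):0 a4@(5,1):0 a5@(4,0):1 a6@(0,3):0 a7@(2,0):1 a8@(1,3):0 a9@(1,2):0 a10@(0,2):0 a11@(5,0):1 a12@(3,1):1 a13@(1,0):0
t=2: a0@(4,3):1 a1@(2,2):0 a2@(2,1):0 a3@(3,2):0 a4@(5,1):0 a5@(4,0):1 a6@(0,3):0 a7@(2,0):0 a8@(1,3):0 a9@(1,2):0 a10@(0,2):0 a11@(5,0):1 a12@(3,1):1 a13@(1,0):0
t=3: a0@(4,3):1 a1@(2,2):0 a2@(2,1):0 a3@(3,2):0 a4@(5,1):0 a5@(4,0):1 a6@(0,3):0 a7@(2,0):0 a8@(1,3):0 a9@(1,2):0 a10@(0,2):0 a11@(5,0):1 a12@(3,1):0 a13@(1,0):0

no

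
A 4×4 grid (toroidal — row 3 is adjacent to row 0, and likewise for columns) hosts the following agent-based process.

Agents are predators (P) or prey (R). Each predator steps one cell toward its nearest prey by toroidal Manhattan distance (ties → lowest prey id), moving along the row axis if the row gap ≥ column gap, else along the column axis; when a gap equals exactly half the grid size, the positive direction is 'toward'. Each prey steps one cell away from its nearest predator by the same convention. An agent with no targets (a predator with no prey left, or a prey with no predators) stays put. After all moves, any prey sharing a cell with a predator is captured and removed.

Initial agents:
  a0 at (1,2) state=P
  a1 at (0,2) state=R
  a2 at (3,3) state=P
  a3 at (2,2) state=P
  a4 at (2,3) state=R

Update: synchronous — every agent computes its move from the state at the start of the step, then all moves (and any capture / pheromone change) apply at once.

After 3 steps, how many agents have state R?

t=1: a0@(0,2):P a1@(3,2):R a2@(2,3):P a3@(2,3):P a4@(1,3):R
t=2: a0@(3,2):P a1@(2,2):R a2@(1,3):P a3@(1,3):P a4@(0,3):R
t=3: a0@(2,2):P a1@(1,2):R a2@(0,3):P a3@(0,3):P a4@(3,3):R

2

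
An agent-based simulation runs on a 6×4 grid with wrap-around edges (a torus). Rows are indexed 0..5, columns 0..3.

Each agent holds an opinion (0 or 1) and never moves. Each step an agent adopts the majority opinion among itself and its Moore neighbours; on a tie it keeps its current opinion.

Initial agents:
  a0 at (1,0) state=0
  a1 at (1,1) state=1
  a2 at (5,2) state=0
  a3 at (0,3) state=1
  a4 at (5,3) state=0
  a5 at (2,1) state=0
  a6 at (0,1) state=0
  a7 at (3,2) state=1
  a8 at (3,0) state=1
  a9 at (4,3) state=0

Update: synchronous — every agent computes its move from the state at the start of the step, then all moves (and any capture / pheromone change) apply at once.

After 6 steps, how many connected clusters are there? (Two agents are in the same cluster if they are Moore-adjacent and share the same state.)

1

t=1: a0@(1,0):0 a1@(1,1):0 a2@(5,2):0 a3@(0,3):0 a4@(5,3):0 a5@(2,1):1 a6@(0,1):0 a7@(3,2):0 a8@(3,0):0 a9@(4,3):0
t=2: a0@(1,0):0 a1@(1,1):0 a2@(5,2):0 a3@(0,3):0 a4@(5,3):0 a5@(2,1):0 a6@(0,1):0 a7@(3,2):0 a8@(3,0):0 a9@(4,3):0
t=3: (unchanged — steady state)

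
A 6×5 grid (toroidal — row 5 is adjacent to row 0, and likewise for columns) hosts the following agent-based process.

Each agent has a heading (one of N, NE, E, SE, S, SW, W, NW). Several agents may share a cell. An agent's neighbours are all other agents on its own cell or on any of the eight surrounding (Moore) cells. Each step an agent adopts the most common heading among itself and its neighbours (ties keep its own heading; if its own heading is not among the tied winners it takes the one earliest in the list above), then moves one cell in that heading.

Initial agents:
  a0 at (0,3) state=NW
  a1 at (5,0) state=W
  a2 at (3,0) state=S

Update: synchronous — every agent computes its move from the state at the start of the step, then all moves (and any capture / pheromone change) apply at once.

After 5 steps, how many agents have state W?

t=1: a0@(5,2):NW a1@(5,4):W a2@(4,0):S
t=2: a0@(4,1):NW a1@(5,3):W a2@(5,0):S
t=3: a0@(3,0):NW a1@(5,2):W a2@(0,0):S
t=4: a0@(2,4):NW a1@(5,1):W a2@(1,0):S
t=5: a0@(1,3):NW a1@(5,0):W a2@(2,0):S

1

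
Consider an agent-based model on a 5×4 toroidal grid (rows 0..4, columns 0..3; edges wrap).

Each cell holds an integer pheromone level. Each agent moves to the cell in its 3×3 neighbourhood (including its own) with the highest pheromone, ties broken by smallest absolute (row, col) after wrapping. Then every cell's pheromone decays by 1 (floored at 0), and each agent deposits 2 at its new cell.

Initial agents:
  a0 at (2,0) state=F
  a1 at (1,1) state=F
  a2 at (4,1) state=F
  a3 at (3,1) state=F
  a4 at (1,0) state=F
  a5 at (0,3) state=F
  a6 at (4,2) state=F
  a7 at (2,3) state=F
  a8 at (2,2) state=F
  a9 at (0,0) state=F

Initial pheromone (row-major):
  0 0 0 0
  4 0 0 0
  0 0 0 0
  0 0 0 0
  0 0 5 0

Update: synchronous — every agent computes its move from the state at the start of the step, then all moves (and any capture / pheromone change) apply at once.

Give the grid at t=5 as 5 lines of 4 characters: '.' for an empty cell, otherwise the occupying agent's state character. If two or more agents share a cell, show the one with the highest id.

....
F...
....
....
..F.

t=1: a0@(1,0) a1@(1,0) a2@(4,2) a3@(4,2) a4@(1,0) a5@(4,2) a6@(4,2) a7@(1,0) a8@(1,1) a9@(1,0) | pheromone: 0 0 0 0 / 13 2 0 0 / 0 0 0 0 / 0 0 0 0 / 0 0 12 0
t=2: a0@(1,0) a1@(1,0) a2@(4,2) a3@(4,2) a4@(1,0) a5@(4,2) a6@(4,2) a7@(1,0) a8@(1,0) a9@(1,0) | pheromone: 0 0 0 0 / 24 1 0 0 / 0 0 0 0 / 0 0 0 0 / 0 0 19 0
t=3: a0@(1,0) a1@(1,0) a2@(4,2) a3@(4,2) a4@(1,0) a5@(4,2) a6@(4,2) a7@(1,0) a8@(1,0) a9@(1,0) | pheromone: 0 0 0 0 / 35 0 0 0 / 0 0 0 0 / 0 0 0 0 / 0 0 26 0
t=4: a0@(1,0) a1@(1,0) a2@(4,2) a3@(4,2) a4@(1,0) a5@(4,2) a6@(4,2) a7@(1,0) a8@(1,0) a9@(1,0) | pheromone: 0 0 0 0 / 46 0 0 0 / 0 0 0 0 / 0 0 0 0 / 0 0 33 0
t=5: a0@(1,0) a1@(1,0) a2@(4,2) a3@(4,2) a4@(1,0) a5@(4,2) a6@(4,2) a7@(1,0) a8@(1,0) a9@(1,0) | pheromone: 0 0 0 0 / 57 0 0 0 / 0 0 0 0 / 0 0 0 0 / 0 0 40 0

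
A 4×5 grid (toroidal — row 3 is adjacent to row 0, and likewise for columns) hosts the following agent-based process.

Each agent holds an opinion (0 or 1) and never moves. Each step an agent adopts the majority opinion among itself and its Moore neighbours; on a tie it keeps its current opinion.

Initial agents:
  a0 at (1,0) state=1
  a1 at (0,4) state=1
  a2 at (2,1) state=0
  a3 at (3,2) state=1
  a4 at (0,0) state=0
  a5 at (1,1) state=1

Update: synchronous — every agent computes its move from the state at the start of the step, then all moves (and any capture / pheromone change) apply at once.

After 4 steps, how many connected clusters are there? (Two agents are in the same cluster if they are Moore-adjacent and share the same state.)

1

t=1: a0@(1,0):1 a1@(0,4):1 a2@(2,1):1 a3@(3,2):1 a4@(0,0):1 a5@(1,1):1
t=2: (unchanged — steady state)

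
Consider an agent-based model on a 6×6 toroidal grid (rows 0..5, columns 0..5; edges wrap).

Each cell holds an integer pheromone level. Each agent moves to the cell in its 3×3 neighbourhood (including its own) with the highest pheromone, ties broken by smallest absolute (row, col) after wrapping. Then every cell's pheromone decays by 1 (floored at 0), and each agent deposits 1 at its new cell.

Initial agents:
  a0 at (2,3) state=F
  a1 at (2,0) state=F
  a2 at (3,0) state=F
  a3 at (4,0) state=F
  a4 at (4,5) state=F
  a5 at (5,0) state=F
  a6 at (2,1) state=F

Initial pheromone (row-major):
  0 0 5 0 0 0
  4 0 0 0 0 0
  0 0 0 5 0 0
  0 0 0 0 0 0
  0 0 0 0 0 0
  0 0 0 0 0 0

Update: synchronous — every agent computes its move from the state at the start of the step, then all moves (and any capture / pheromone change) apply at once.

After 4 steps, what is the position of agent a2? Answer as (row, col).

t=1: a0@(2,3) a1@(1,0) a2@(2,0) a3@(3,0) a4@(3,0) a5@(0,0) a6@(1,0) | pheromone: 1 0 4 0 0 0 / 5 0 0 0 0 0 / 1 0 0 5 0 0 / 2 0 0 0 0 0 / 0 0 0 0 0 0 / 0 0 0 0 0 0
t=2: a0@(2,3) a1@(1,0) a2@(1,0) a3@(3,0) a4@(3,0) a5@(1,0) a6@(1,0) | pheromone: 0 0 3 0 0 0 / 8 0 0 0 0 0 / 0 0 0 5 0 0 / 3 0 0 0 0 0 / 0 0 0 0 0 0 / 0 0 0 0 0 0
t=3: a0@(2,3) a1@(1,0) a2@(1,0) a3@(3,0) a4@(3,0) a5@(1,0) a6@(1,0) | pheromone: 0 0 2 0 0 0 / 11 0 0 0 0 0 / 0 0 0 5 0 0 / 4 0 0 0 0 0 / 0 0 0 0 0 0 / 0 0 0 0 0 0
t=4: a0@(2,3) a1@(1,0) a2@(1,0) a3@(3,0) a4@(3,0) a5@(1,0) a6@(1,0) | pheromone: 0 0 1 0 0 0 / 14 0 0 0 0 0 / 0 0 0 5 0 0 / 5 0 0 0 0 0 / 0 0 0 0 0 0 / 0 0 0 0 0 0

(1, 0)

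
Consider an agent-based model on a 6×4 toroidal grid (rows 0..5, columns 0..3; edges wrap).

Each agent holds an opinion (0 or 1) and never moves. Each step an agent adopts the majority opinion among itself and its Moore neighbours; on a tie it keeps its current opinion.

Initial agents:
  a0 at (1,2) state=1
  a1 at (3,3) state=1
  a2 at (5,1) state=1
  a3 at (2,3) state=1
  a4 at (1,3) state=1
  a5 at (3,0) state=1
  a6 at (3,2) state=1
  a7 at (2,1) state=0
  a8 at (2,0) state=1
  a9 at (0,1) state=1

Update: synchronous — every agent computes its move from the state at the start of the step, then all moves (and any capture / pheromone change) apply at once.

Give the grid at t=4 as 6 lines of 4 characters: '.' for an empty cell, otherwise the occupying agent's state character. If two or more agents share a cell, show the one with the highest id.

.1..
..11
11.1
1.11
....
.1..

t=1: a0@(1,2):1 a1@(3,3):1 a2@(5,1):1 a3@(2,3):1 a4@(1,3):1 a5@(3,0):1 a6@(3,2):1 a7@(2,1):1 a8@(2,0):1 a9@(0,1):1
t=2: (unchanged — steady state)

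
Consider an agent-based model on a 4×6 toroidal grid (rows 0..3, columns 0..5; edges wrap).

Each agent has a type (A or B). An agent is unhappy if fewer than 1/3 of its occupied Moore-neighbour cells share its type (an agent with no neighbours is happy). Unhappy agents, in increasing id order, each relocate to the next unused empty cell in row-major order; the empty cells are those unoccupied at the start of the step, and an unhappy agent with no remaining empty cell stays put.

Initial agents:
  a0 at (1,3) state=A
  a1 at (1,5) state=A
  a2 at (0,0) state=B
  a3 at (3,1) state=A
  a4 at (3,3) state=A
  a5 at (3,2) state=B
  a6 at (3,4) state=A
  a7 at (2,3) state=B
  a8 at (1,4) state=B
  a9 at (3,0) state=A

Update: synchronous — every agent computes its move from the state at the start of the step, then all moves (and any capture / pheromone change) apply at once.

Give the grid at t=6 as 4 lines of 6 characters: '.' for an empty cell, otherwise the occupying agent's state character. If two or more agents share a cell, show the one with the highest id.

t=1: a0@(0,1):A a1@(0,2):A a2@(0,3):B a3@(3,1):A a4@(3,3):A a5@(3,2):B a6@(3,4):A a7@(2,3):B a8@(1,4):B a9@(3,0):A
t=2: (unchanged — steady state)

.AAB..
....B.
...B..
AABAA.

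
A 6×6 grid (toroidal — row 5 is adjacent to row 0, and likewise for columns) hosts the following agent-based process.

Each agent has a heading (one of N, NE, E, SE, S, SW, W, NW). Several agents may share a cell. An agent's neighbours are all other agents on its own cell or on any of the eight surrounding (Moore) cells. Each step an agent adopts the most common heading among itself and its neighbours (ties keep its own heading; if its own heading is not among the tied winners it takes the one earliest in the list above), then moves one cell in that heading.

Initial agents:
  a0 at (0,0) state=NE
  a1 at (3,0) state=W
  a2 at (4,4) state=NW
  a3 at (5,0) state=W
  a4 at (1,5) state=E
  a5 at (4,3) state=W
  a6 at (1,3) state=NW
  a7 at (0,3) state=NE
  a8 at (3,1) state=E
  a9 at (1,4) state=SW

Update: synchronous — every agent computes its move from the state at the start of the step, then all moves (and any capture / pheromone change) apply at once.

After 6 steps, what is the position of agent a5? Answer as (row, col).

t=1: a0@(5,1):NE a1@(3,5):W a2@(3,3):NW a3@(5,5):W a4@(1,0):E a5@(4,2):W a6@(0,2):NW a7@(5,4):NE a8@(3,2):E a9@(2,3):SW
t=2: a0@(4,2):NE a1@(3,4):W a2@(2,2):NW a3@(5,4):W a4@(1,1):E a5@(4,1):W a6@(5,1):NW a7@(4,5):NE a8@(3,3):E a9@(3,2):SW
t=3: a0@(3,3):NE a1@(3,3):W a2@(2,3):E a3@(5,3):W a4@(1,2):E a5@(4,0):W a6@(4,0):NW a7@(4,4):W a8@(3,4):E a9@(4,1):SW
t=4: a0@(3,4):E a1@(3,2):W a2@(2,4):E a3@(5,2):W a4@(1,3):E a5@(4,5):W a6@(3,5):NW a7@(4,3):W a8@(3,5):E a9@(5,0):SW
t=5: a0@(3,5):E a1@(3,1):W a2@(2,5):E a3@(5,1):W a4@(1,4):E a5@(4,0):E a6@(3,0):E a7@(4,2):W a8@(3,0):E a9@(0,5):SW
t=6: a0@(3,0):E a1@(3,2):E a2@(2,0):E a3@(5,0):W a4@(1,5):E a5@(4,1):E a6@(3,1):E a7@(4,1):W a8@(3,1):E a9@(1,4):SW

(4, 1)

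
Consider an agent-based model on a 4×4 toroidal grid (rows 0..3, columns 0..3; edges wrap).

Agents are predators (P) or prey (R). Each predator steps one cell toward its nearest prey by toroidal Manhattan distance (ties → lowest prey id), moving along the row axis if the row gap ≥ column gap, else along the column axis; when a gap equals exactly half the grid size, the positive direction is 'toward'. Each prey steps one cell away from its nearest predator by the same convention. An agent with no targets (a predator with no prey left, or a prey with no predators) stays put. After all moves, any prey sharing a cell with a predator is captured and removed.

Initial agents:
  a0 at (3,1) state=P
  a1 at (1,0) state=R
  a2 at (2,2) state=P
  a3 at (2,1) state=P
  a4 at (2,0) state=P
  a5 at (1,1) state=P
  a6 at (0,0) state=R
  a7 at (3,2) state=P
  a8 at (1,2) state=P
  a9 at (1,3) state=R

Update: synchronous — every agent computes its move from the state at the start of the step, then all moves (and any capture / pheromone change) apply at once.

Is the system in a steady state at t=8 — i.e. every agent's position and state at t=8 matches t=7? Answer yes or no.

yes

t=1: a0@(0,1):P a1@(0,0):R a2@(1,2):P a3@(1,1):P a4@(1,0):P a5@(1,0):P a7@(3,3):P a8@(1,3):P
t=2: a0@(0,0):P a2@(1,3):P a3@(0,1):P a4@(0,0):P a5@(0,0):P a7@(0,3):P a8@(0,3):P
t=3: (unchanged — steady state)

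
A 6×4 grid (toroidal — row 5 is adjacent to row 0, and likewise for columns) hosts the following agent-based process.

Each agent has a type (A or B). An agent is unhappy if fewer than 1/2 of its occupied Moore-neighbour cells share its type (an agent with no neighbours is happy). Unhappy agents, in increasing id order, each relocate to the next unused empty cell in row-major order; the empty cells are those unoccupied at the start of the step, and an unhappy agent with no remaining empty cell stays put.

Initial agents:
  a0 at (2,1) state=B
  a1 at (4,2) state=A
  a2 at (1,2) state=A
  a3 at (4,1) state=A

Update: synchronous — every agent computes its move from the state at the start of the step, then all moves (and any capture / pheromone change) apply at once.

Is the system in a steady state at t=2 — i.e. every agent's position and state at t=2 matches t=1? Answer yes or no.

t=1: a0@(0,0):B a1@(4,2):A a2@(0,1):A a3@(4,1):A
t=2: a0@(0,2):B a1@(4,2):A a2@(0,3):A a3@(4,1):A

no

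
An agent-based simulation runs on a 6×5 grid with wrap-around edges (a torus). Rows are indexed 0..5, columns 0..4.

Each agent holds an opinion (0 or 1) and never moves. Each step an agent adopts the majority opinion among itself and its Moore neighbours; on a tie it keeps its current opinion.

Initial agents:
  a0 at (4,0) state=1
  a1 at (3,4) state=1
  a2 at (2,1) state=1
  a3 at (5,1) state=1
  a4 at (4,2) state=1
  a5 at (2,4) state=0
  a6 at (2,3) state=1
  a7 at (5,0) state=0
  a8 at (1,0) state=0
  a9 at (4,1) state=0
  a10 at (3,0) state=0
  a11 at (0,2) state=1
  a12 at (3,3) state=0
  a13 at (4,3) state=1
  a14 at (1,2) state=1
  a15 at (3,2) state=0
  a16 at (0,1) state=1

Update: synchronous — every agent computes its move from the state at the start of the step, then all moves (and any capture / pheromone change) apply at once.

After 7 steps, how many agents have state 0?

4

t=1: a0@(4,0):1 a1@(3,4):1 a2@(2,1):0 a3@(5,1):1 a4@(4,2):1 a5@(2,4):0 a6@(2,3):1 a7@(5,0):1 a8@(1,0):0 a9@(4,1):0 a10@(3,0):0 a11@(0,2):1 a12@(3,3):1 a13@(4,3):1 a14@(1,2):1 a15@(3,2):1 a16@(0,1):1
t=2: a0@(4,0):1 a1@(3,4):1 a2@(2,1):0 a3@(5,1):1 a4@(4,2):1 a5@(2,4):0 a6@(2,3):1 a7@(5,0):1 a8@(1,0):0 a9@(4,1):1 a10@(3,0):0 a11@(0,2):1 a12@(3,3):1 a13@(4,3):1 a14@(1,2):1 a15@(3,2):1 a16@(0,1):1
t=3: (unchanged — steady state)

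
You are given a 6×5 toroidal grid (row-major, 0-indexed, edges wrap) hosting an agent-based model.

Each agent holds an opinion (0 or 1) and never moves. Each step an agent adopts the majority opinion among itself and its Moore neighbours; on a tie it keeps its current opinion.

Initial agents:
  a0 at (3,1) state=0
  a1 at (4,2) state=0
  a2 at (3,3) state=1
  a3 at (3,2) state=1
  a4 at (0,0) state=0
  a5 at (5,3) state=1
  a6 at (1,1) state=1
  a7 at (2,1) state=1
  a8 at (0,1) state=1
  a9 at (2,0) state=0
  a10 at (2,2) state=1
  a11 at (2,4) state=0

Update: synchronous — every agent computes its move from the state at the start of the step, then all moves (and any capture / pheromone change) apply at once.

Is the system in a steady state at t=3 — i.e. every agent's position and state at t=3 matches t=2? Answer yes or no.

no

t=1: a0@(3,1):0 a1@(4,2):1 a2@(3,3):1 a3@(3,2):1 a4@(0,0):1 a5@(5,3):1 a6@(1,1):1 a7@(2,1):1 a8@(0,1):1 a9@(2,0):0 a10@(2,2):1 a11@(2,4):0
t=2: a0@(3,1):1 a1@(4,2):1 a2@(3,3):1 a3@(3,2):1 a4@(0,0):1 a5@(5,3):1 a6@(1,1):1 a7@(2,1):1 a8@(0,1):1 a9@(2,0):0 a10@(2,2):1 a11@(2,4):0
t=3: a0@(3,1):1 a1@(4,2):1 a2@(3,3):1 a3@(3,2):1 a4@(0,0):1 a5@(5,3):1 a6@(1,1):1 a7@(2,1):1 a8@(0,1):1 a9@(2,0):1 a10@(2,2):1 a11@(2,4):0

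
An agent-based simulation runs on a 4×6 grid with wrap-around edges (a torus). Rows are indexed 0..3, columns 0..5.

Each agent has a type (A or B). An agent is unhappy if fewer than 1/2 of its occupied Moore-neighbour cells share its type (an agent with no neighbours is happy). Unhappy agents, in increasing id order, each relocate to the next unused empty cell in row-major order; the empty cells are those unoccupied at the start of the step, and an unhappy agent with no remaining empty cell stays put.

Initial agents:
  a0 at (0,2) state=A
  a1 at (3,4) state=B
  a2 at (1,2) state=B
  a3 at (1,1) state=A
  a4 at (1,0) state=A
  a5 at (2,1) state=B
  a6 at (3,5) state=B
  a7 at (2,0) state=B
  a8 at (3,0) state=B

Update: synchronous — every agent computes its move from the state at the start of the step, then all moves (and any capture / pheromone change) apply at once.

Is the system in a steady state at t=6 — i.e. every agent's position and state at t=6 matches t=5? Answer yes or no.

t=1: a0@(0,2):A a1@(3,4):B a2@(0,0):B a3@(0,1):A a4@(0,3):A a5@(2,1):B a6@(3,5):B a7@(2,0):B a8@(3,0):B
t=2: a0@(0,2):A a1@(3,4):B a2@(0,0):B a3@(0,4):A a4@(0,3):A a5@(2,1):B a6@(3,5):B a7@(2,0):B a8@(3,0):B
t=3: a0@(0,2):A a1@(0,1):B a2@(0,0):B a3@(0,5):A a4@(0,3):A a5@(2,1):B a6@(3,5):B a7@(2,0):B a8@(3,0):B
t=4: a0@(0,2):A a1@(0,1):B a2@(0,0):B a3@(0,4):A a4@(0,3):A a5@(2,1):B a6@(3,5):B a7@(2,0):B a8@(3,0):B
t=5: (unchanged — steady state)

yes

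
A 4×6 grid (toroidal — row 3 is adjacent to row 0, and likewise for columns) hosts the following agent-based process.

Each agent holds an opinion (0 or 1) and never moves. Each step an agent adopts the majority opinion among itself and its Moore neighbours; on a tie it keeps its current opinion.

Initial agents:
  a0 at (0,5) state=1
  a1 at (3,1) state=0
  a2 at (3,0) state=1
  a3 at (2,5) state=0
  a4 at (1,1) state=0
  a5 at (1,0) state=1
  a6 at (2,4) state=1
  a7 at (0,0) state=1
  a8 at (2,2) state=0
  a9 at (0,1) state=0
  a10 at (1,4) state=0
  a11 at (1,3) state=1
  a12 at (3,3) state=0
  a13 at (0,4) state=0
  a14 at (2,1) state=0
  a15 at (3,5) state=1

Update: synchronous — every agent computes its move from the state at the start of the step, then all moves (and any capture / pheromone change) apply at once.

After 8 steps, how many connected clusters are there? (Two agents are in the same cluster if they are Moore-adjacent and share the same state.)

t=1: a0@(0,5):1 a1@(3,1):0 a2@(3,0):1 a3@(2,5):1 a4@(1,1):0 a5@(1,0):0 a6@(2,4):1 a7@(0,0):1 a8@(2,2):0 a9@(0,1):0 a10@(1,4):0 a11@(1,3):0 a12@(3,3):0 a13@(0,4):0 a14@(2,1):0 a15@(3,5):1
t=2: (unchanged — steady state)

2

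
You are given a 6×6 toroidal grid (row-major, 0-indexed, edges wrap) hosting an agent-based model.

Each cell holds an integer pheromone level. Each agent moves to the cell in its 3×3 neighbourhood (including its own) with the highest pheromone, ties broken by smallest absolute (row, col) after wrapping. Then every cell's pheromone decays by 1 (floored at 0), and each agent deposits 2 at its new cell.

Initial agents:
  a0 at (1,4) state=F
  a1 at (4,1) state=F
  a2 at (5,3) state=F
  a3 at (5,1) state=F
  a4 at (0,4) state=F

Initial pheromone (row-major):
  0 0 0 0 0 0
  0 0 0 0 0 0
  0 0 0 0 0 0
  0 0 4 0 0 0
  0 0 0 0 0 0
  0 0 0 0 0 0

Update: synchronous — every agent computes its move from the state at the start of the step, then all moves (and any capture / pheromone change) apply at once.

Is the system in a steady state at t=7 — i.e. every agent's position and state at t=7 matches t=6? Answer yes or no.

yes

t=1: a0@(0,3) a1@(3,2) a2@(0,2) a3@(0,0) a4@(0,3) | pheromone: 2 0 2 4 0 0 / 0 0 0 0 0 0 / 0 0 0 0 0 0 / 0 0 5 0 0 0 / 0 0 0 0 0 0 / 0 0 0 0 0 0
t=2: a0@(0,3) a1@(3,2) a2@(0,3) a3@(0,0) a4@(0,3) | pheromone: 3 0 1 9 0 0 / 0 0 0 0 0 0 / 0 0 0 0 0 0 / 0 0 6 0 0 0 / 0 0 0 0 0 0 / 0 0 0 0 0 0
t=3: a0@(0,3) a1@(3,2) a2@(0,3) a3@(0,0) a4@(0,3) | pheromone: 4 0 0 14 0 0 / 0 0 0 0 0 0 / 0 0 0 0 0 0 / 0 0 7 0 0 0 / 0 0 0 0 0 0 / 0 0 0 0 0 0
t=4: a0@(0,3) a1@(3,2) a2@(0,3) a3@(0,0) a4@(0,3) | pheromone: 5 0 0 19 0 0 / 0 0 0 0 0 0 / 0 0 0 0 0 0 / 0 0 8 0 0 0 / 0 0 0 0 0 0 / 0 0 0 0 0 0
t=5: a0@(0,3) a1@(3,2) a2@(0,3) a3@(0,0) a4@(0,3) | pheromone: 6 0 0 24 0 0 / 0 0 0 0 0 0 / 0 0 0 0 0 0 / 0 0 9 0 0 0 / 0 0 0 0 0 0 / 0 0 0 0 0 0
t=6: a0@(0,3) a1@(3,2) a2@(0,3) a3@(0,0) a4@(0,3) | pheromone: 7 0 0 29 0 0 / 0 0 0 0 0 0 / 0 0 0 0 0 0 / 0 0 10 0 0 0 / 0 0 0 0 0 0 / 0 0 0 0 0 0
t=7: a0@(0,3) a1@(3,2) a2@(0,3) a3@(0,0) a4@(0,3) | pheromone: 8 0 0 34 0 0 / 0 0 0 0 0 0 / 0 0 0 0 0 0 / 0 0 11 0 0 0 / 0 0 0 0 0 0 / 0 0 0 0 0 0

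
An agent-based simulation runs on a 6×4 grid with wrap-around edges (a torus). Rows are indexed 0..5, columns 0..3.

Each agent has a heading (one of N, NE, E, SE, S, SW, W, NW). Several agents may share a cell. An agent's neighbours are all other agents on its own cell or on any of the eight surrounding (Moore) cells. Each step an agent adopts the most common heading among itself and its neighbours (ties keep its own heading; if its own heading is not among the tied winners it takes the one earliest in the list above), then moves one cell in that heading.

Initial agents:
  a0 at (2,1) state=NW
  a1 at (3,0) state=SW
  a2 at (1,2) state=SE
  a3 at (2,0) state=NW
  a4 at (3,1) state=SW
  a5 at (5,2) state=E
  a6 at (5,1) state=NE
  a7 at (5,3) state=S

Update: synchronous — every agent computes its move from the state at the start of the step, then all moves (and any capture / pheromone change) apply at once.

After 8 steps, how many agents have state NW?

t=1: a0@(1,0):NW a1@(4,3):SW a2@(2,3):SE a3@(1,3):NW a4@(4,0):SW a5@(5,3):E a6@(4,2):NE a7@(0,3):S
t=2: a0@(0,3):NW a1@(5,2):SW a2@(1,2):NW a3@(0,2):NW a4@(5,3):SW a5@(0,2):SW a6@(3,3):NE a7@(5,2):NW
t=3: a0@(5,2):NW a1@(0,1):SW a2@(0,1):NW a3@(5,1):NW a4@(0,2):SW a5@(5,1):NW a6@(2,0):NE a7@(4,1):NW
t=4: a0@(4,1):NW a1@(5,0):NW a2@(5,0):NW a3@(4,0):NW a4@(5,1):NW a5@(4,0):NW a6@(1,1):NE a7@(3,0):NW
t=5: a0@(3,0):NW a1@(4,3):NW a2@(4,3):NW a3@(3,3):NW a4@(4,0):NW a5@(3,3):NW a6@(0,2):NE a7@(2,3):NW
t=6: a0@(2,3):NW a1@(3,2):NW a2@(3,2):NW a3@(2,2):NW a4@(3,3):NW a5@(2,2):NW a6@(5,3):NE a7@(1,2):NW
t=7: a0@(1,2):NW a1@(2,1):NW a2@(2,1):NW a3@(1,1):NW a4@(2,2):NW a5@(1,1):NW a6@(4,0):NE a7@(0,1):NW
t=8: a0@(0,1):NW a1@(1,0):NW a2@(1,0):NW a3@(0,0):NW a4@(1,1):NW a5@(0,0):NW a6@(3,1):NE a7@(5,0):NW

7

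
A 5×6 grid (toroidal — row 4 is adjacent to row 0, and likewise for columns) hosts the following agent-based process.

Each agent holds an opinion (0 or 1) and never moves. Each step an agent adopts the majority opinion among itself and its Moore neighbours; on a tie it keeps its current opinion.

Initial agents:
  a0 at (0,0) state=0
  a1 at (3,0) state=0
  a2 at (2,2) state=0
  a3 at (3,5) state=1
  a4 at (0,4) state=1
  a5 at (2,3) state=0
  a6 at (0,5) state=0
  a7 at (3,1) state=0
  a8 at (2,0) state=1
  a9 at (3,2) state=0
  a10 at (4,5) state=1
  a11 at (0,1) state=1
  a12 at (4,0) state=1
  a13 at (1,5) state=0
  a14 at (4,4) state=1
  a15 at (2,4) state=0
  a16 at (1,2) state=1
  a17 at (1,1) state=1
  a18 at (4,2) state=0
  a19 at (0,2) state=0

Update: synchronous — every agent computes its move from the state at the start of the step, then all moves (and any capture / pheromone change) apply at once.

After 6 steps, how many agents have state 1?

t=1: a0@(0,0):1 a1@(3,0):1 a2@(2,2):0 a3@(3,5):1 a4@(0,4):1 a5@(2,3):0 a6@(0,5):1 a7@(3,1):0 a8@(2,0):1 a9@(3,2):0 a10@(4,5):1 a11@(0,1):1 a12@(4,0):1 a13@(1,5):0 a14@(4,4):1 a15@(2,4):0 a16@(1,2):1 a17@(1,1):1 a18@(4,2):0 a19@(0,2):1
t=2: a0@(0,0):1 a1@(3,0):1 a2@(2,2):0 a3@(3,5):1 a4@(0,4):1 a5@(2,3):0 a6@(0,5):1 a7@(3,1):0 a8@(2,0):1 a9@(3,2):0 a10@(4,5):1 a11@(0,1):1 a12@(4,0):1 a13@(1,5):1 a14@(4,4):1 a15@(2,4):0 a16@(1,2):1 a17@(1,1):1 a18@(4,2):0 a19@(0,2):1
t=3: (unchanged — steady state)

14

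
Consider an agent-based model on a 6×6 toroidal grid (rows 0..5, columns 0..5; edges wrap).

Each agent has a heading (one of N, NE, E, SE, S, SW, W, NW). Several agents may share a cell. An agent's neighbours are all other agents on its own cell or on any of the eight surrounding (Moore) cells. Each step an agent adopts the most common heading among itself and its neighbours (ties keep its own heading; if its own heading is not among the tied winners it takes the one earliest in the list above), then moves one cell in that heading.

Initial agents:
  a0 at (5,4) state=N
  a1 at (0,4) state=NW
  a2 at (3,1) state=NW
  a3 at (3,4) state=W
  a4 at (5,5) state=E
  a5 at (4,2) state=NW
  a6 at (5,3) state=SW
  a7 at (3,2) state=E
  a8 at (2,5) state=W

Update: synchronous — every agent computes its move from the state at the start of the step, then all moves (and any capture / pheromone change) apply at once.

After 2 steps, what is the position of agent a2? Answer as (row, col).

t=1: a0@(4,4):N a1@(5,3):NW a2@(2,0):NW a3@(3,3):W a4@(5,0):E a5@(3,1):NW a6@(4,2):NW a7@(2,1):NW a8@(2,4):W
t=2: a0@(3,4):N a1@(4,2):NW a2@(1,5):NW a3@(3,2):W a4@(5,1):E a5@(2,0):NW a6@(3,1):NW a7@(1,0):NW a8@(2,3):W

(1, 5)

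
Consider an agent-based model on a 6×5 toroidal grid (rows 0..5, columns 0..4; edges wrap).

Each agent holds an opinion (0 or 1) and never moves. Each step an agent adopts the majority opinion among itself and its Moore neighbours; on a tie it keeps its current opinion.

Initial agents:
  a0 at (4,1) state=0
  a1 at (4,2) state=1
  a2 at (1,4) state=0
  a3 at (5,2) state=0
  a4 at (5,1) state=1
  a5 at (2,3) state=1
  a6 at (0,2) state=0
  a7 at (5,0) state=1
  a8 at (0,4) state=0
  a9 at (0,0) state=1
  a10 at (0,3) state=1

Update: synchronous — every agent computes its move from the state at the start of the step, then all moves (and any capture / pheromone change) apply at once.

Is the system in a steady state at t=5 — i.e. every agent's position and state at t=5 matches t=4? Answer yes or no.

yes

t=1: a0@(4,1):1 a1@(4,2):1 a2@(1,4):1 a3@(5,2):0 a4@(5,1):1 a5@(2,3):1 a6@(0,2):0 a7@(5,0):1 a8@(0,4):1 a9@(0,0):1 a10@(0,3):0
t=2: (unchanged — steady state)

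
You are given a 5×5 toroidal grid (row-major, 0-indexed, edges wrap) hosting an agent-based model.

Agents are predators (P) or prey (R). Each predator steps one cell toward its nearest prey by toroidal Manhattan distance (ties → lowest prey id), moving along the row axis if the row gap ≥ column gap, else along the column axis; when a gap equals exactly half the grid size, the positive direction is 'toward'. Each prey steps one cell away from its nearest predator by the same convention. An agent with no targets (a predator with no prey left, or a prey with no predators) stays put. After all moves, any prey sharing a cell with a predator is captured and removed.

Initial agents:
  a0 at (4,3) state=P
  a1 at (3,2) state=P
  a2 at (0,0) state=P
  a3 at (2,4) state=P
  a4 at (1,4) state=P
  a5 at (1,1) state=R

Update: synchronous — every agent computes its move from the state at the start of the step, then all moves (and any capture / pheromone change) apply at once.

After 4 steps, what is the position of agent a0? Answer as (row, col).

(1, 3)

t=1: a0@(0,3):P a1@(2,2):P a2@(1,0):P a3@(2,0):P a4@(1,0):P a5@(2,1):R
t=2: a0@(1,3):P a1@(2,1):P a2@(2,0):P a3@(2,1):P a4@(2,0):P
t=3: (unchanged — steady state)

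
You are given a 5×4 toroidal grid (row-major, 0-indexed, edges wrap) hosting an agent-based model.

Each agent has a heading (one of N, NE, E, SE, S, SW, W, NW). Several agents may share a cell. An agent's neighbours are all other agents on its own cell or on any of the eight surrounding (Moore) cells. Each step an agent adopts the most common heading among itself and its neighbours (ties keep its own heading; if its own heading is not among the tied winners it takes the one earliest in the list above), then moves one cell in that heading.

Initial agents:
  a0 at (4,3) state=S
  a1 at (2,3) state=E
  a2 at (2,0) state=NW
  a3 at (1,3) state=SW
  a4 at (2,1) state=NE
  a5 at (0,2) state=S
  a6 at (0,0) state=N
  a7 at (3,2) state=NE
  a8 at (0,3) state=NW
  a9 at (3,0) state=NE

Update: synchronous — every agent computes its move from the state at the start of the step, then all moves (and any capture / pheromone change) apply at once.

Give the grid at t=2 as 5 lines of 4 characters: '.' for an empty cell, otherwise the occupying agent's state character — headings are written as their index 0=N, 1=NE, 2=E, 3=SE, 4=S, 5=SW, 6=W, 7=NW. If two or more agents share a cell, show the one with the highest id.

.111
1.14
...4
0...
....

t=1: a0@(0,3):S a1@(1,0):NE a2@(1,1):NE a3@(0,2):NW a4@(1,2):NE a5@(1,2):S a6@(4,0):N a7@(2,3):NE a8@(1,3):S a9@(2,1):NE
t=2: a0@(1,3):S a1@(0,1):NE a2@(0,2):NE a3@(1,2):S a4@(0,3):NE a5@(0,3):NE a6@(3,0):N a7@(1,0):NE a8@(2,3):S a9@(1,2):NE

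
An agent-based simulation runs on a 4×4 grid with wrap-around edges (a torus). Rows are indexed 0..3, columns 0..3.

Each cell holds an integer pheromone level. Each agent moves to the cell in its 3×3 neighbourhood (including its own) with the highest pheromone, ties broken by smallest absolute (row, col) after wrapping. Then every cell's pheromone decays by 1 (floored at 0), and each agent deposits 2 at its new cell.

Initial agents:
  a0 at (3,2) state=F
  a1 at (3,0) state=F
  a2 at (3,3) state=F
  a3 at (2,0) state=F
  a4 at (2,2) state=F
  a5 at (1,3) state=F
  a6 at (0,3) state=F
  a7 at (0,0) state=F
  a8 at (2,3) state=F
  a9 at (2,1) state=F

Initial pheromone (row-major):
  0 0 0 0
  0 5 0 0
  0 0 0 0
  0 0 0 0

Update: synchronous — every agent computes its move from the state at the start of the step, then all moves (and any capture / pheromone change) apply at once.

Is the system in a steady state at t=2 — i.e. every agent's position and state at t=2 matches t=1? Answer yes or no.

t=1: a0@(0,1) a1@(0,0) a2@(0,0) a3@(1,1) a4@(1,1) a5@(0,0) a6@(0,0) a7@(1,1) a8@(1,0) a9@(1,1) | pheromone: 8 2 0 0 / 2 12 0 0 / 0 0 0 0 / 0 0 0 0
t=2: a0@(1,1) a1@(1,1) a2@(1,1) a3@(1,1) a4@(1,1) a5@(1,1) a6@(1,1) a7@(1,1) a8@(1,1) a9@(1,1) | pheromone: 7 1 0 0 / 1 31 0 0 / 0 0 0 0 / 0 0 0 0

no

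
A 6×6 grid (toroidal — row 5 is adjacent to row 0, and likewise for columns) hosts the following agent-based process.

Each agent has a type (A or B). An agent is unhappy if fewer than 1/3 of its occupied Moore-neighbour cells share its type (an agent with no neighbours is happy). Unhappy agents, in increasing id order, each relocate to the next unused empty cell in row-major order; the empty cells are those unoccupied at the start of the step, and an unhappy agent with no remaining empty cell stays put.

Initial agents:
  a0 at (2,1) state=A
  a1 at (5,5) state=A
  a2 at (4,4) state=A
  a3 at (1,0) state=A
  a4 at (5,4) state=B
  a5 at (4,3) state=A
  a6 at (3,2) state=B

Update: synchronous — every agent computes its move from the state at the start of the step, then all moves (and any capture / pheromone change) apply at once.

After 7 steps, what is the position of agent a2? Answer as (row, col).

(4, 4)

t=1: a0@(2,1):A a1@(5,5):A a2@(4,4):A a3@(1,0):A a4@(0,0):B a5@(4,3):A a6@(0,1):B
t=2: (unchanged — steady state)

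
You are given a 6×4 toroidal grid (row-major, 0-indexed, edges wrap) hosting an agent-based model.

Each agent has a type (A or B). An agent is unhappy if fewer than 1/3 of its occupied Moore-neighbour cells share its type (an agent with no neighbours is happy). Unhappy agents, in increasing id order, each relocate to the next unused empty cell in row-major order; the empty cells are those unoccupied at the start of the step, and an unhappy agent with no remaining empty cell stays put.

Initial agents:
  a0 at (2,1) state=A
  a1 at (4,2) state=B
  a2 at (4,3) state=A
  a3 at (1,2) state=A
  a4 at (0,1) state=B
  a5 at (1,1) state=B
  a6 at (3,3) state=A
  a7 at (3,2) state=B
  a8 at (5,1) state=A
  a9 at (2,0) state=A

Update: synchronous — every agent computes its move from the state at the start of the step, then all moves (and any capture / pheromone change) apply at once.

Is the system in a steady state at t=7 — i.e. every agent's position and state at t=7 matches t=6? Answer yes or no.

yes

t=1: a0@(2,1):A a1@(0,0):B a2@(4,3):A a3@(1,2):A a4@(0,1):B a5@(0,2):B a6@(3,3):A a7@(0,3):B a8@(1,0):A a9@(2,0):A
t=2: a0@(2,1):A a1@(0,0):B a2@(4,3):A a3@(1,1):A a4@(0,1):B a5@(0,2):B a6@(3,3):A a7@(0,3):B a8@(1,0):A a9@(2,0):A
t=3: (unchanged — steady state)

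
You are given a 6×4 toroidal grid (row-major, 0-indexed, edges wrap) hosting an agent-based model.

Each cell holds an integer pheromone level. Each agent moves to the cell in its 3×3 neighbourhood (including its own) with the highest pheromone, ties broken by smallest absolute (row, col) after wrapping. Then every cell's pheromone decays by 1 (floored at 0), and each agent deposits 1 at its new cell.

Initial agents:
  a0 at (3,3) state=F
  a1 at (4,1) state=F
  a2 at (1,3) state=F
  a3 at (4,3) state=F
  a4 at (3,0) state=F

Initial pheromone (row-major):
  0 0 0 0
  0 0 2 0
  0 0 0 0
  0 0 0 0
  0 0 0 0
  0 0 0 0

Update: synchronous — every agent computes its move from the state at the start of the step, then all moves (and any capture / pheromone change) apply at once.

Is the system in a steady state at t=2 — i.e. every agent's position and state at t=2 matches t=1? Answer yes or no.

no

t=1: a0@(2,0) a1@(3,0) a2@(1,2) a3@(3,0) a4@(2,0) | pheromone: 0 0 0 0 / 0 0 2 0 / 2 0 0 0 / 2 0 0 0 / 0 0 0 0 / 0 0 0 0
t=2: a0@(2,0) a1@(2,0) a2@(1,2) a3@(2,0) a4@(2,0) | pheromone: 0 0 0 0 / 0 0 2 0 / 5 0 0 0 / 1 0 0 0 / 0 0 0 0 / 0 0 0 0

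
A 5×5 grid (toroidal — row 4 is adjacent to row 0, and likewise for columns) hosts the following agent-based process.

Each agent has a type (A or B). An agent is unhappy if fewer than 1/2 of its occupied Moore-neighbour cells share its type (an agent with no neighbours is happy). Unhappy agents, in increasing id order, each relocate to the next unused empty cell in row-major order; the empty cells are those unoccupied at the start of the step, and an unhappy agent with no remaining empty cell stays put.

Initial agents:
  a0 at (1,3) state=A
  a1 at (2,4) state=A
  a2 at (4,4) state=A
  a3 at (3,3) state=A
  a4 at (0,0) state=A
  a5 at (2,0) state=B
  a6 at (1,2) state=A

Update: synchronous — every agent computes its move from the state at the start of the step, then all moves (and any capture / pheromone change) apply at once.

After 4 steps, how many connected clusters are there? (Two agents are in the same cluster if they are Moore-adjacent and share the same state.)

2

t=1: a0@(1,3):A a1@(2,4):A a2@(4,4):A a3@(3,3):A a4@(0,0):A a5@(0,1):B a6@(1,2):A
t=2: a0@(1,3):A a1@(2,4):A a2@(4,4):A a3@(3,3):A a4@(0,0):A a5@(0,2):B a6@(1,2):A
t=3: a0@(1,3):A a1@(2,4):A a2@(4,4):A a3@(3,3):A a4@(0,0):A a5@(0,1):B a6@(1,2):A
t=4: a0@(1,3):A a1@(2,4):A a2@(4,4):A a3@(3,3):A a4@(0,0):A a5@(0,2):B a6@(1,2):A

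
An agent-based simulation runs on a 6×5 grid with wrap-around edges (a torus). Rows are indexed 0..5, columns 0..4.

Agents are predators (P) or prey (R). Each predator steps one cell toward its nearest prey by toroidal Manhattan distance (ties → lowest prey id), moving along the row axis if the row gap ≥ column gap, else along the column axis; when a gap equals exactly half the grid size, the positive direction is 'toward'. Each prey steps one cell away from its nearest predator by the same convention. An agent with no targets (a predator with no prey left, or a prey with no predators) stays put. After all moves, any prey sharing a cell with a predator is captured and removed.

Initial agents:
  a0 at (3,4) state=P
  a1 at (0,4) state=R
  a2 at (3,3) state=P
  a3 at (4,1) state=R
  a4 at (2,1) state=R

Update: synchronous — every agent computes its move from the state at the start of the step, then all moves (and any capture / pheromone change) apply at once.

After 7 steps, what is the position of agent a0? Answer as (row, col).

(4, 4)

t=1: a0@(4,4):P a1@(5,4):R a2@(3,2):P a3@(4,2):R a4@(2,2):R
t=2: a0@(5,4):P a1@(0,4):R a2@(4,2):P a3@(5,2):R a4@(1,2):R
t=3: a0@(0,4):P a1@(1,4):R a2@(5,2):P a3@(0,2):R a4@(0,2):R
t=4: a0@(1,4):P a1@(2,4):R a2@(0,2):P a3@(1,2):R a4@(1,2):R
t=5: a0@(2,4):P a1@(3,4):R a2@(1,2):P a3@(2,2):R a4@(2,2):R
t=6: a0@(3,4):P a1@(4,4):R a2@(2,2):P a3@(3,2):R a4@(3,2):R
t=7: a0@(4,4):P a1@(5,4):R a2@(3,2):P a3@(4,2):R a4@(4,2):R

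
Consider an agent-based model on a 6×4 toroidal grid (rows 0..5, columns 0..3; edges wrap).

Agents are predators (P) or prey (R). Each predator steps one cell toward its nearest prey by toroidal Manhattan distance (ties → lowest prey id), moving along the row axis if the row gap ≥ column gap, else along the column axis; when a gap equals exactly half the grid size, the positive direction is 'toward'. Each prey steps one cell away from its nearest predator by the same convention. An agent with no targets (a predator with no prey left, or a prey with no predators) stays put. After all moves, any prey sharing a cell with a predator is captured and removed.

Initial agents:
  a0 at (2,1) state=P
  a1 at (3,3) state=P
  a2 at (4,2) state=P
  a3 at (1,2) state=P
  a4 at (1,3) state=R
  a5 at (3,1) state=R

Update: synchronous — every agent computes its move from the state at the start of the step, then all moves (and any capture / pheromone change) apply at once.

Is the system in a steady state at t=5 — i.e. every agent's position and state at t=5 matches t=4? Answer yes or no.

t=1: a0@(3,1):P a1@(2,3):P a2@(3,2):P a3@(1,3):P a4@(1,0):R a5@(4,1):R
t=2: a0@(4,1):P a1@(1,3):P a2@(4,2):P a3@(1,0):P a4@(1,1):R a5@(5,1):R
t=3: a0@(5,1):P a1@(1,0):P a2@(5,2):P a3@(1,1):P a4@(1,2):R a5@(0,1):R
t=4: a0@(0,1):P a1@(1,1):P a2@(0,2):P a3@(1,2):P a4@(1,3):R
t=5: a0@(0,2):P a1@(1,2):P a2@(1,2):P a3@(1,3):P a4@(1,0):R

no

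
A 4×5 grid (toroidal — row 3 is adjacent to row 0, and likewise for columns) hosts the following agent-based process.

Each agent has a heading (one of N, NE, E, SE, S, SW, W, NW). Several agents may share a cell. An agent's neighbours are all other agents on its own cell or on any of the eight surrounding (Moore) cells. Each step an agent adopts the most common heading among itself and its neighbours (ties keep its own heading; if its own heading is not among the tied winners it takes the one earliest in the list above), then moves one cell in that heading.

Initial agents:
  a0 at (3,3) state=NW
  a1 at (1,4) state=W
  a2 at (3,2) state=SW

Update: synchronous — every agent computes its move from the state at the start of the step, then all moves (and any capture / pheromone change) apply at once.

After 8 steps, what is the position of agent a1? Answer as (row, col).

t=1: a0@(2,2):NW a1@(1,3):W a2@(0,1):SW
t=2: a0@(1,1):NW a1@(1,2):W a2@(1,0):SW
t=3: a0@(0,0):NW a1@(1,1):W a2@(2,4):SW
t=4: a0@(3,4):NW a1@(1,0):W a2@(3,3):SW
t=5: a0@(2,3):NW a1@(1,4):W a2@(0,2):SW
t=6: a0@(1,2):NW a1@(1,3):W a2@(1,1):SW
t=7: a0@(0,1):NW a1@(1,2):W a2@(2,0):SW
t=8: a0@(3,0):NW a1@(1,1):W a2@(3,4):SW

(1, 1)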